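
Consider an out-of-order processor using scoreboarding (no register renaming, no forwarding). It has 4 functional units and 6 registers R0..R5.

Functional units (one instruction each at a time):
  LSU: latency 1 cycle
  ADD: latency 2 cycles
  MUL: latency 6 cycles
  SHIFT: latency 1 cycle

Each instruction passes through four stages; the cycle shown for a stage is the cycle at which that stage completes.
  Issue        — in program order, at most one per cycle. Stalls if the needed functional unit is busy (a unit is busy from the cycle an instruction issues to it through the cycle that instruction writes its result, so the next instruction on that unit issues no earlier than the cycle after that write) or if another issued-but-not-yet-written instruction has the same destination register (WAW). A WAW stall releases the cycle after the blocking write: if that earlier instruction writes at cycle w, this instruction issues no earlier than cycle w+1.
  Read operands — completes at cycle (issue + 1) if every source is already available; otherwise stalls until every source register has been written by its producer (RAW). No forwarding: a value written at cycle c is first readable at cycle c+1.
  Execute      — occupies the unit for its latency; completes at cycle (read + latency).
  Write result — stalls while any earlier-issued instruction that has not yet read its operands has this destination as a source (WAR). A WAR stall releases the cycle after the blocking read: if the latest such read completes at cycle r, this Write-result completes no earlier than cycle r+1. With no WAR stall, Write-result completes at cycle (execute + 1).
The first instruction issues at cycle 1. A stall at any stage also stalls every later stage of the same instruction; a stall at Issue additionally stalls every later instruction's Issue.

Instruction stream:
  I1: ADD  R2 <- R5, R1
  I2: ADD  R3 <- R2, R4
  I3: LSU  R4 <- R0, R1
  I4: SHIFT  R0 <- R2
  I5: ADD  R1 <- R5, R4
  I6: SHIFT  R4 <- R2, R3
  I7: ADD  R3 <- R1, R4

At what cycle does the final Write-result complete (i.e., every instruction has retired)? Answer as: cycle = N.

cycle = 20

[I1] 1/2/4/5
[I2] 6/7/9/10  (struct: ADD busy until I1 writes@5)
[I3] 7/8/9/10
[I4] 8/9/10/11
[I5] 11/12/14/15  (struct: ADD busy until I2 writes@10)
[I6] 12/13/14/15
[I7] 16/17/19/20  (struct: ADD busy until I5 writes@15)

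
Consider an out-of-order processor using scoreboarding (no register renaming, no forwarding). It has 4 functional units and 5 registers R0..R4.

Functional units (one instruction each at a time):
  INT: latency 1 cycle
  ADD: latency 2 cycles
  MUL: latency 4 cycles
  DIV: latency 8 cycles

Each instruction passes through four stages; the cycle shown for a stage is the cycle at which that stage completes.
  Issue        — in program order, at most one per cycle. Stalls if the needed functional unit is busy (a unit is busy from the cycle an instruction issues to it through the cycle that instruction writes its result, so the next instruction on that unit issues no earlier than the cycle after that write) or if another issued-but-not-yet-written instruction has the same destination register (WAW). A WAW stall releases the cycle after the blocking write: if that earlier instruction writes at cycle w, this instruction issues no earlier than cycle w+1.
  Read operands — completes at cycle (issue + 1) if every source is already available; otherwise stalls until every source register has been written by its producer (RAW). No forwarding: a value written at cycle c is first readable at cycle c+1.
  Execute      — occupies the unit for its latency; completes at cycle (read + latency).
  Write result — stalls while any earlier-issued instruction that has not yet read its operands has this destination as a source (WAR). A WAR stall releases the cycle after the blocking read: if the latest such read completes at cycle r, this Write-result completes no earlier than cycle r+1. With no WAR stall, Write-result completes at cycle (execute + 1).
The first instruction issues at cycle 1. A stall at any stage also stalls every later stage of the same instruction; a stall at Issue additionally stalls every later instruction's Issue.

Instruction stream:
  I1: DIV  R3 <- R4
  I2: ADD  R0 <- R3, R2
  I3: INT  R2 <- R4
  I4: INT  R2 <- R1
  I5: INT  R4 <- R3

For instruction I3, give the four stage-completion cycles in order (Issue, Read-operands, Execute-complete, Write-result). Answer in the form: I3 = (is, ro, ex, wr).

I3 = (3, 4, 5, 13)

I1: IS=1 RO=2 EX=10 WR=11
I2: IS=2 RO=12 EX=14 WR=15  [RAW R3: wait I1 write@11]
I3: IS=3 RO=4 EX=5 WR=13  [WAR R2: wait I2 read@12]
I4: IS=14 RO=15 EX=16 WR=17  [struct: INT busy until I3 writes@13]
I5: IS=18 RO=19 EX=20 WR=21  [struct: INT busy until I4 writes@17]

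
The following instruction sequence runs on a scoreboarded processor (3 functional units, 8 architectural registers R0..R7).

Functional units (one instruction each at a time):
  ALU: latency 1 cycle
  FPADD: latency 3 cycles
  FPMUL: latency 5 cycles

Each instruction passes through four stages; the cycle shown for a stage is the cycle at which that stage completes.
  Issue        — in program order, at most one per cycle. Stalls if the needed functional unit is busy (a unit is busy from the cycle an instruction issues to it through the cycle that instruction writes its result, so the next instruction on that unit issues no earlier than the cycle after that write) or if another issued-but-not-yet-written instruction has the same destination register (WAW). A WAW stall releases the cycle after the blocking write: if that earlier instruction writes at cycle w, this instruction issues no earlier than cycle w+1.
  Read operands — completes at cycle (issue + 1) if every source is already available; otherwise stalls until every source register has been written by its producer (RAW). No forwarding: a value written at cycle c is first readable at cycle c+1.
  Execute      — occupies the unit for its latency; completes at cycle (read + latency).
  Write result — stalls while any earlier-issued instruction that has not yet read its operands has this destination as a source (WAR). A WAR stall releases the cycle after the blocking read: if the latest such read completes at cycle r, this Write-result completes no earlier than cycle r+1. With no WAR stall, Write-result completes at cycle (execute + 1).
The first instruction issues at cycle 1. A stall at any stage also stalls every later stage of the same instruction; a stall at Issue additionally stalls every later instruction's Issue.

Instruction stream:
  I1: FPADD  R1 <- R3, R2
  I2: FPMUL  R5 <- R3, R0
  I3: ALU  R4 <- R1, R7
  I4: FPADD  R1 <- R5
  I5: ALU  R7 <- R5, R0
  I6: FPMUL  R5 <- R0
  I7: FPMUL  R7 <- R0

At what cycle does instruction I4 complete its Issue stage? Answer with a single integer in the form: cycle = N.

cycle = 7

[1] I1 dispatched to FPADD
[2] I1 operands ready · I2 dispatched to FPMUL
[3] I2 operands ready · I3 dispatched to ALU
[5] I1 complete
[6] R1←I1
[7] I3 operands ready · I4 dispatched to FPADD
[8] I2 complete · I3 complete
[9] R5←I2 · R4←I3
[10] I4 operands ready · I5 dispatched to ALU
[11] I5 operands ready · I6 dispatched to FPMUL
[12] I5 complete · I6 operands ready
[13] I4 complete · R7←I5
[14] R1←I4
[17] I6 complete
[18] R5←I6
[19] I7 dispatched to FPMUL
[20] I7 operands ready
[25] I7 complete
[26] R7←I7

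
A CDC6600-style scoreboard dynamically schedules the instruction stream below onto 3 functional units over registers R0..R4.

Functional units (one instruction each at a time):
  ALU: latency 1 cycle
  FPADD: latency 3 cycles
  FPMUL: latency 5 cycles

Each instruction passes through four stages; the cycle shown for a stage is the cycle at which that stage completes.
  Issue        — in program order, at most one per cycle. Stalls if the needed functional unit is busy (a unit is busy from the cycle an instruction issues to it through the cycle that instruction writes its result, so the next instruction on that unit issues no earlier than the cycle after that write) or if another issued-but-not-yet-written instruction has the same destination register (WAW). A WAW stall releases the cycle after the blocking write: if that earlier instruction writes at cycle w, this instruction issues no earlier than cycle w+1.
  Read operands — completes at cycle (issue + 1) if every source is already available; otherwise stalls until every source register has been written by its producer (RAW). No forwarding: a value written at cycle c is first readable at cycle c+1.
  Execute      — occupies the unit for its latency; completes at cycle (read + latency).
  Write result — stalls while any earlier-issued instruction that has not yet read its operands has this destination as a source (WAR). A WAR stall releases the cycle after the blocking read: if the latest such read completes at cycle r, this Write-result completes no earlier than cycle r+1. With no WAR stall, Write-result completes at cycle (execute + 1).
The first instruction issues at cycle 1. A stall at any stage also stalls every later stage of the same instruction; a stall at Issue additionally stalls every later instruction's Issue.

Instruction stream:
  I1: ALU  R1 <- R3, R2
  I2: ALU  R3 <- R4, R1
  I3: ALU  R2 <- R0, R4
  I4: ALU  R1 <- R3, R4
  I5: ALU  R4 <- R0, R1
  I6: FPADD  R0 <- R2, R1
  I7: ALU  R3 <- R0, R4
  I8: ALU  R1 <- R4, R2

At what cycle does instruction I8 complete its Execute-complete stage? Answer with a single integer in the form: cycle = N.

cycle = 29

I1  is:1  ro:2  ex:3  wr:4
I2  is:5  ro:6  ex:7  wr:8  — struct: ALU busy until I1 writes@4
I3  is:9  ro:10  ex:11  wr:12  — struct: ALU busy until I2 writes@8
I4  is:13  ro:14  ex:15  wr:16  — struct: ALU busy until I3 writes@12
I5  is:17  ro:18  ex:19  wr:20  — struct: ALU busy until I4 writes@16
I6  is:18  ro:19  ex:22  wr:23
I7  is:21  ro:24  ex:25  wr:26  — struct: ALU busy until I5 writes@20, RAW R0: wait I6 write@23
I8  is:27  ro:28  ex:29  wr:30  — struct: ALU busy until I7 writes@26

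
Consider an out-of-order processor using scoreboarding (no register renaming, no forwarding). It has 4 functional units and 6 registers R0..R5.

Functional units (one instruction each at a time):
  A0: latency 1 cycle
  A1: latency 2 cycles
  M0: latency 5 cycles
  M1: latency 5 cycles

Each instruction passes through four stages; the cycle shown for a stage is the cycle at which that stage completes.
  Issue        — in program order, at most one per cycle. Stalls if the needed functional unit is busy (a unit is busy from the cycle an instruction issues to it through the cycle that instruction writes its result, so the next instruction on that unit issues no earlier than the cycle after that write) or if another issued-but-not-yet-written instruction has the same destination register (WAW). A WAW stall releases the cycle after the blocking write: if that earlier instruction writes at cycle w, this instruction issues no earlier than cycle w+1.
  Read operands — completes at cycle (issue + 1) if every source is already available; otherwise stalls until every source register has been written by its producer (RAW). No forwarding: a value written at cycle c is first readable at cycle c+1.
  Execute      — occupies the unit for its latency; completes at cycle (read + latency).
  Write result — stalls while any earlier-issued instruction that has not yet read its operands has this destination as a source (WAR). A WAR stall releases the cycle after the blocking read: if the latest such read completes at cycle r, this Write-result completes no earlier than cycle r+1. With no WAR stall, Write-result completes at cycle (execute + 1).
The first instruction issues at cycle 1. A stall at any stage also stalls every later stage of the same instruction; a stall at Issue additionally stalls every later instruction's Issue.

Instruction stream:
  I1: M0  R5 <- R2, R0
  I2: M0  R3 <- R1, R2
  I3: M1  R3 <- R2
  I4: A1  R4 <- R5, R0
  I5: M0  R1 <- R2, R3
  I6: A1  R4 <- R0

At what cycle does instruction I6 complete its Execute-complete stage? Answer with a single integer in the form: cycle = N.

cycle = 26

I1: IS=1 RO=2 EX=7 WR=8
I2: IS=9 RO=10 EX=15 WR=16  [struct: M0 busy until I1 writes@8]
I3: IS=17 RO=18 EX=23 WR=24  [WAW R3: wait I2 write@16]
I4: IS=18 RO=19 EX=21 WR=22
I5: IS=19 RO=25 EX=30 WR=31  [RAW R3: wait I3 write@24]
I6: IS=23 RO=24 EX=26 WR=27  [struct: A1 busy until I4 writes@22]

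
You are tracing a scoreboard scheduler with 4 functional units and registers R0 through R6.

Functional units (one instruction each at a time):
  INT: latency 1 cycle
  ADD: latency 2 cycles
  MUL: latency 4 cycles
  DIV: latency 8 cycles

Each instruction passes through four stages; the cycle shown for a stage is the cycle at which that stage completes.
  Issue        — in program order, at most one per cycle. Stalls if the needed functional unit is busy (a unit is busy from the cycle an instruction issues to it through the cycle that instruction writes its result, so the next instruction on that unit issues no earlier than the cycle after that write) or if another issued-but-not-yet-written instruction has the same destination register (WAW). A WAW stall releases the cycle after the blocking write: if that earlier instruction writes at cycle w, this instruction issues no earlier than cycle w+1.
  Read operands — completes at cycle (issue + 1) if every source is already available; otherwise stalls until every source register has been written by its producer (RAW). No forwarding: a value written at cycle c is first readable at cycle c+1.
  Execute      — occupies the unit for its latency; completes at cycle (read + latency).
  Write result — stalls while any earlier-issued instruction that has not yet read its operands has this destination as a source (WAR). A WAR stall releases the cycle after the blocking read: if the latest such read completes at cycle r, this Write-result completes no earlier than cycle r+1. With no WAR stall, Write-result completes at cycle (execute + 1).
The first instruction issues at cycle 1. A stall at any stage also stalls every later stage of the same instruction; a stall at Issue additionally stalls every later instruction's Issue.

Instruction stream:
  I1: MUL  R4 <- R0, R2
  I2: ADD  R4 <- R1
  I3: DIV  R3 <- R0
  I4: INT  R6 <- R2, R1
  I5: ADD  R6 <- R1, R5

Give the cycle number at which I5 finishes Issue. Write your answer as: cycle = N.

c1: I1→MUL
c2: I1 RO
c6: I1 EX
c7: I1 WR R4
c8: I2→ADD
c9: I2 RO, I3→DIV
c10: I3 RO, I4→INT
c11: I2 EX, I4 RO
c12: I2 WR R4, I4 EX
c13: I4 WR R6
c14: I5→ADD
c15: I5 RO
c17: I5 EX
c18: I3 EX, I5 WR R6
c19: I3 WR R3

cycle = 14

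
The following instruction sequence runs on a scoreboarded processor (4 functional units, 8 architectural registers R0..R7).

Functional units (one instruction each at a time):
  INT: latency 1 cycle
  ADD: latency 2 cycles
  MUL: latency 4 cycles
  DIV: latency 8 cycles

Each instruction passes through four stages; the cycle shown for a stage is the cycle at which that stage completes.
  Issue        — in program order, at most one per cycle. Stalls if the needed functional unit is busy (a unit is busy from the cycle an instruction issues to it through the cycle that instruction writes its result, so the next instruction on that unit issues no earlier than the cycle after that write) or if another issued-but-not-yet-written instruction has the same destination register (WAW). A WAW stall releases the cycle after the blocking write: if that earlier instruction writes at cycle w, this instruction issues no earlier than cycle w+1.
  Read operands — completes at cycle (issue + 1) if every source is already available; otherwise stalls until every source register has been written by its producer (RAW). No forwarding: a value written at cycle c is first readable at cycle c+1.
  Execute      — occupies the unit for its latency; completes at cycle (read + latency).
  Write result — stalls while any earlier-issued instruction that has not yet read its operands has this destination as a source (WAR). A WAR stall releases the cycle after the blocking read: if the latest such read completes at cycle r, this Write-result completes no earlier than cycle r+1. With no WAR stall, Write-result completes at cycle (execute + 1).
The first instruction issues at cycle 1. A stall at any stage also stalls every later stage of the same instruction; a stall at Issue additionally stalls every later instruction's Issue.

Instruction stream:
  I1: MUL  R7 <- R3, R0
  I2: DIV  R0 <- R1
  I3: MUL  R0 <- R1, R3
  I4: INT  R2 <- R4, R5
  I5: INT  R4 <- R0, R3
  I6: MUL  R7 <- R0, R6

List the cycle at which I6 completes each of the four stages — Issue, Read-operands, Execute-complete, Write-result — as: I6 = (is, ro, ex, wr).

I1: IS=1 RO=2 EX=6 WR=7
I2: IS=2 RO=3 EX=11 WR=12
I3: IS=13 RO=14 EX=18 WR=19  [WAW R0: wait I2 write@12]
I4: IS=14 RO=15 EX=16 WR=17
I5: IS=18 RO=20 EX=21 WR=22  [struct: INT busy until I4 writes@17; RAW R0: wait I3 write@19]
I6: IS=20 RO=21 EX=25 WR=26  [struct: MUL busy until I3 writes@19]

I6 = (20, 21, 25, 26)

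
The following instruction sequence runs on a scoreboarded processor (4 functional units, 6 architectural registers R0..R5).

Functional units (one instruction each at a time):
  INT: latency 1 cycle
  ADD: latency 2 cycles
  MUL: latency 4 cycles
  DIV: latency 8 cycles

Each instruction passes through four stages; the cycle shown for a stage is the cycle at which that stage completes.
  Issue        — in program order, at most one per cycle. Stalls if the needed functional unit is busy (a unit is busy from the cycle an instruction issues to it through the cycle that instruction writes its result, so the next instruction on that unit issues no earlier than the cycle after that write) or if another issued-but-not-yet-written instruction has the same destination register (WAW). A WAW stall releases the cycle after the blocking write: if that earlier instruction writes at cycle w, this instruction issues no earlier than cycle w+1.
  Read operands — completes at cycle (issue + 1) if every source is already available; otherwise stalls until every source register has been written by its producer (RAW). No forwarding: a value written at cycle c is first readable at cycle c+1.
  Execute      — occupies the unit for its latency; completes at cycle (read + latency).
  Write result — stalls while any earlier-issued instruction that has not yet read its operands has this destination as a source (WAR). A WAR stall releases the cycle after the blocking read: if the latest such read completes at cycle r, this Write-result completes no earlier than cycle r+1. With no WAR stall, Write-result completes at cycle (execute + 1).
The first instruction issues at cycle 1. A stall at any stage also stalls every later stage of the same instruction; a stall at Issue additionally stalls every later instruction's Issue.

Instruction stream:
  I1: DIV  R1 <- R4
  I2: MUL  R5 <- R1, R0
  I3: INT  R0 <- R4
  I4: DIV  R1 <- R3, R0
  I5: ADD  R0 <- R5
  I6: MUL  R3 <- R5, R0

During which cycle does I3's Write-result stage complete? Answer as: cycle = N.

[I1] 1/2/10/11
[I2] 2/12/16/17  (RAW R1: wait I1 write@11)
[I3] 3/4/5/13  (WAR R0: wait I2 read@12)
[I4] 12/14/22/23  (struct: DIV busy until I1 writes@11; RAW R0: wait I3 write@13)
[I5] 14/18/20/21  (WAW R0: wait I3 write@13; RAW R5: wait I2 write@17)
[I6] 18/22/26/27  (struct: MUL busy until I2 writes@17; RAW R0: wait I5 write@21)

cycle = 13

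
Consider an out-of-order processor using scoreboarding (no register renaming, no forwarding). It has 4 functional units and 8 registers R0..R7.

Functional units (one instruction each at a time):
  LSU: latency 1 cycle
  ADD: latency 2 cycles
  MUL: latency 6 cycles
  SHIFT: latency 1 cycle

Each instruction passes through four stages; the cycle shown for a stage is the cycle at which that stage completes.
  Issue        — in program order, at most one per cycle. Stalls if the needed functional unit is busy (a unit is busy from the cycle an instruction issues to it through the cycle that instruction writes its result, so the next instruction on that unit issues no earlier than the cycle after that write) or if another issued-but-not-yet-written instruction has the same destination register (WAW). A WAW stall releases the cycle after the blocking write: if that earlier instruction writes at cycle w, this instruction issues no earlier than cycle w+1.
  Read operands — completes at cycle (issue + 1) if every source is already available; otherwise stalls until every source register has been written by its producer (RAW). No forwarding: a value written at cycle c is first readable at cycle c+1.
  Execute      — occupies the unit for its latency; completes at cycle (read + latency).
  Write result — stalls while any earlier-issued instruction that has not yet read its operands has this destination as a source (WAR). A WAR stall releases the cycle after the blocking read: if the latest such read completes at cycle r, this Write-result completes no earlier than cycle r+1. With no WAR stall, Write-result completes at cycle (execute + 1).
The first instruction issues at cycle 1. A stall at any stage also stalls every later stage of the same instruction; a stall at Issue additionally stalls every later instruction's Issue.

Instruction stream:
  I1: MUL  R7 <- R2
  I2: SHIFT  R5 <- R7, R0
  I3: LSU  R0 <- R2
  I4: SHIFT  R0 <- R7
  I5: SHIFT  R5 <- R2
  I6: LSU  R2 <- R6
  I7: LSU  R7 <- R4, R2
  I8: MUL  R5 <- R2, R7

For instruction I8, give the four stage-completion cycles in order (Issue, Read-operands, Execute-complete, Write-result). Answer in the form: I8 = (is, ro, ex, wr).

c1: I1→MUL
c2: I1 RO · I2→SHIFT
c3: I3→LSU
c4: I3 RO
c5: I3 EX
c8: I1 EX
c9: I1 WR R7
c10: I2 RO
c11: I2 EX · I3 WR R0
c12: I2 WR R5
c13: I4→SHIFT
c14: I4 RO
c15: I4 EX
c16: I4 WR R0
c17: I5→SHIFT
c18: I5 RO · I6→LSU
c19: I5 EX · I6 RO
c20: I5 WR R5 · I6 EX
c21: I6 WR R2
c22: I7→LSU
c23: I7 RO · I8→MUL
c24: I7 EX
c25: I7 WR R7
c26: I8 RO
c32: I8 EX
c33: I8 WR R5

I8 = (23, 26, 32, 33)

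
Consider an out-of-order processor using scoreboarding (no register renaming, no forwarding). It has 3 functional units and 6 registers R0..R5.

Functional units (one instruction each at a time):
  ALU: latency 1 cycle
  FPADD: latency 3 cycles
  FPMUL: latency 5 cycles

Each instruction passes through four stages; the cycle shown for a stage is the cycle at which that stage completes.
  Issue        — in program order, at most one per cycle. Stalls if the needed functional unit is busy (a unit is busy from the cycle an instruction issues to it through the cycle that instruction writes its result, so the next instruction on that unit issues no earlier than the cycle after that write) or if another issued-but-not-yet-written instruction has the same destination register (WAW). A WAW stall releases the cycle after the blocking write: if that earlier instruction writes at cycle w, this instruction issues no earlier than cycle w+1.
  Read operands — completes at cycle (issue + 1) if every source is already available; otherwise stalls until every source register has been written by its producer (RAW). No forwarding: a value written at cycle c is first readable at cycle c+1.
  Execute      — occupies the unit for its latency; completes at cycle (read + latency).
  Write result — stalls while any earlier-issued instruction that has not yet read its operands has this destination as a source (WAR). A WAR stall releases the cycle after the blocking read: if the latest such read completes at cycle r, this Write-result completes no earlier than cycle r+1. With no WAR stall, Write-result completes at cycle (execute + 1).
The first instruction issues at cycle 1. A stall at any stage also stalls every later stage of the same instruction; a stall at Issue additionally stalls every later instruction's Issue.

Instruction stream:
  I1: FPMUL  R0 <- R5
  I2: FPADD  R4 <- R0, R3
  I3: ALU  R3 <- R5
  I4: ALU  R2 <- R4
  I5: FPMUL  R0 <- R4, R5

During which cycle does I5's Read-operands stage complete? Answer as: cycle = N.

1) issue 1, read 2, done 7, write 8
2) issue 2, read 9, done 12, write 13  <RAW R0: wait I1 write@8>
3) issue 3, read 4, done 5, write 10  <WAR R3: wait I2 read@9>
4) issue 11, read 14, done 15, write 16  <struct: ALU busy until I3 writes@10 / RAW R4: wait I2 write@13>
5) issue 12, read 14, done 19, write 20  <RAW R4: wait I2 write@13>

cycle = 14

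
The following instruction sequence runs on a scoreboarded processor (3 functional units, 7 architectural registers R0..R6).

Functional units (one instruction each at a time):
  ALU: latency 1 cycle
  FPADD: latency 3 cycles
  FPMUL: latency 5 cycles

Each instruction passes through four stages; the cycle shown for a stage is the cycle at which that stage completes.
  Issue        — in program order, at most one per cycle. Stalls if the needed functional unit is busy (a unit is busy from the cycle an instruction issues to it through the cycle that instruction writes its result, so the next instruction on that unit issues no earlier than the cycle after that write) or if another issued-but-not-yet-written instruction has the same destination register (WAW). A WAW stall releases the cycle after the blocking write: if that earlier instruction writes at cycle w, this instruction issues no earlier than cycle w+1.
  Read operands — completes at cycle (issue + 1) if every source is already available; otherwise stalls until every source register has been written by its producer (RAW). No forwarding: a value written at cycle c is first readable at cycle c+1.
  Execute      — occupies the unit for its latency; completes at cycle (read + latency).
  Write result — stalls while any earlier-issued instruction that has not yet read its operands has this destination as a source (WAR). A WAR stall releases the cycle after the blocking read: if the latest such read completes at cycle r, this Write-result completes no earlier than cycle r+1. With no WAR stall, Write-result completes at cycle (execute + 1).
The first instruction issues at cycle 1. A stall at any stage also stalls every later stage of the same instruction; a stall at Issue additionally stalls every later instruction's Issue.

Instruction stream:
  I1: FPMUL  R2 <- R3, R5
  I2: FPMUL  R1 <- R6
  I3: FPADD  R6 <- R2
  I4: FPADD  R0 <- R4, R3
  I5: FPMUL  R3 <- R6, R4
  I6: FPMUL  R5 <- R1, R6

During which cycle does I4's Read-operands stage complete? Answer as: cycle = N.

I1  is:1  ro:2  ex:7  wr:8
I2  is:9  ro:10  ex:15  wr:16  — struct: FPMUL busy until I1 writes@8
I3  is:10  ro:11  ex:14  wr:15
I4  is:16  ro:17  ex:20  wr:21  — struct: FPADD busy until I3 writes@15
I5  is:17  ro:18  ex:23  wr:24
I6  is:25  ro:26  ex:31  wr:32  — struct: FPMUL busy until I5 writes@24

cycle = 17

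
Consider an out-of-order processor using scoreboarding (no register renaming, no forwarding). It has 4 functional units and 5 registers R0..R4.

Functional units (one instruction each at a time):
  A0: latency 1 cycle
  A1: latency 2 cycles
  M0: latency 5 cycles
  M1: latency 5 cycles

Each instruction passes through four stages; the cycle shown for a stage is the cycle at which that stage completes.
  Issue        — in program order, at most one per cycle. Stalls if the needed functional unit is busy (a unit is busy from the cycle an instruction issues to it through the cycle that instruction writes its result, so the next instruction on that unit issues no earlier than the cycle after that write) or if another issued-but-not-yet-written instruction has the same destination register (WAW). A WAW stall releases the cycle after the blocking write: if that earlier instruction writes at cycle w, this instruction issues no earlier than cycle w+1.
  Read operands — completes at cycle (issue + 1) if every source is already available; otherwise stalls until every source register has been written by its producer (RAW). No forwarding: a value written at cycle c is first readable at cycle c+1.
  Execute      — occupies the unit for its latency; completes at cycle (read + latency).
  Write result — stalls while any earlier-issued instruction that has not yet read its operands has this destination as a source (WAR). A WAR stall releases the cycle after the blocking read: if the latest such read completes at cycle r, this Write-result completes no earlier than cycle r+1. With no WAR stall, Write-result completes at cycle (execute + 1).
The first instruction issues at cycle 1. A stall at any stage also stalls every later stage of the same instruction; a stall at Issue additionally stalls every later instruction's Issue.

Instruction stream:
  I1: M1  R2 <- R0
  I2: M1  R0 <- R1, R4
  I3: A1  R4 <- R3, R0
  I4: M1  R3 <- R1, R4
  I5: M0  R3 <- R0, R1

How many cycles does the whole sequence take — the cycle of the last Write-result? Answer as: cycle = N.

t=1  I1 dispatched to M1
t=2  I1 operands ready
t=7  I1 complete
t=8  R2←I1
t=9  I2 dispatched to M1
t=10  I2 operands ready, I3 dispatched to A1
t=15  I2 complete
t=16  R0←I2
t=17  I3 operands ready, I4 dispatched to M1
t=19  I3 complete
t=20  R4←I3
t=21  I4 operands ready
t=26  I4 complete
t=27  R3←I4
t=28  I5 dispatched to M0
t=29  I5 operands ready
t=34  I5 complete
t=35  R3←I5

cycle = 35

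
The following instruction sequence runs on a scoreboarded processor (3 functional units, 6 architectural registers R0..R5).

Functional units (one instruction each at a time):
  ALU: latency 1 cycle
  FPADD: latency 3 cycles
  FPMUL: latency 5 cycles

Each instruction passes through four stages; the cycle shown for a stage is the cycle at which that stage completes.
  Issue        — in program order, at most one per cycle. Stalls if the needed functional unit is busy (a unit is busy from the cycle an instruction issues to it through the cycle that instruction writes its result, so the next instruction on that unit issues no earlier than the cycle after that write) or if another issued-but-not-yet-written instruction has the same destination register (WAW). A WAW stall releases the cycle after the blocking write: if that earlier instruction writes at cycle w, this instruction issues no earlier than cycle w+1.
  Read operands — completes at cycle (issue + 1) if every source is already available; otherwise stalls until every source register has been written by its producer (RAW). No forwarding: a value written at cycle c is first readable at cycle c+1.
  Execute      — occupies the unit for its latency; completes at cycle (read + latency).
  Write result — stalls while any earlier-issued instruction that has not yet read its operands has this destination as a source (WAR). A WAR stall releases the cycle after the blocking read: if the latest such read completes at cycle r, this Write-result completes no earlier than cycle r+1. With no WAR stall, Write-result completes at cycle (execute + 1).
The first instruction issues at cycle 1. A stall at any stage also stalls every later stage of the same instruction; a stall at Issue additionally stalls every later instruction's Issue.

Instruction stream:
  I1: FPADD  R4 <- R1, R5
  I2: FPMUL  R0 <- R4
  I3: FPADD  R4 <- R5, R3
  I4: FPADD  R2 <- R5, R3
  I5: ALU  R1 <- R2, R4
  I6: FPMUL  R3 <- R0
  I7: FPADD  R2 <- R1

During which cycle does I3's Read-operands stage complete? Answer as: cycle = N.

cycle = 8

I1  is:1  ro:2  ex:5  wr:6
I2  is:2  ro:7  ex:12  wr:13  — RAW R4: wait I1 write@6
I3  is:7  ro:8  ex:11  wr:12  — struct: FPADD busy until I1 writes@6
I4  is:13  ro:14  ex:17  wr:18  — struct: FPADD busy until I3 writes@12
I5  is:14  ro:19  ex:20  wr:21  — RAW R2: wait I4 write@18
I6  is:15  ro:16  ex:21  wr:22
I7  is:19  ro:22  ex:25  wr:26  — struct: FPADD busy until I4 writes@18, RAW R1: wait I5 write@21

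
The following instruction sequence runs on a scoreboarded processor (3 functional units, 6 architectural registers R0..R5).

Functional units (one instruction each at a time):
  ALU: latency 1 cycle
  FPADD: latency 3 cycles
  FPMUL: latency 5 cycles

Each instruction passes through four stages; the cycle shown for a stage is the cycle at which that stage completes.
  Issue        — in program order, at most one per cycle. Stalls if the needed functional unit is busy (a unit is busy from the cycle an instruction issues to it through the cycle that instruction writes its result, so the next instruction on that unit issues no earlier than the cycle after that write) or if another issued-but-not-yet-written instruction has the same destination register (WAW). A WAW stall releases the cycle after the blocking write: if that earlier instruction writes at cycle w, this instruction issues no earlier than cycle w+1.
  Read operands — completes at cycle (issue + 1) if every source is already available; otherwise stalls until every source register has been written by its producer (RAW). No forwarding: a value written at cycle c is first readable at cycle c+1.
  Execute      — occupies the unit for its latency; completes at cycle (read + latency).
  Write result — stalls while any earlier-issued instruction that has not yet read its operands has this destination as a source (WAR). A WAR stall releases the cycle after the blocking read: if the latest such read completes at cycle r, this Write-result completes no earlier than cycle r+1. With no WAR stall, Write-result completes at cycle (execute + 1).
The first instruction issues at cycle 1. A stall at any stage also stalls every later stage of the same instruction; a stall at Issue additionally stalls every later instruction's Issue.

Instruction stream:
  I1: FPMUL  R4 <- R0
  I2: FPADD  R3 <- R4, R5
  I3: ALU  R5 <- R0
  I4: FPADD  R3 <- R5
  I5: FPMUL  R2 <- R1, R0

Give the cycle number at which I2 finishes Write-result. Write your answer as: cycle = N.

cycle = 13

cycle 1: I1 dispatched to FPMUL
cycle 2: I1 operands ready | I2 dispatched to FPADD
cycle 3: I3 dispatched to ALU
cycle 4: I3 operands ready
cycle 5: I3 complete
cycle 7: I1 complete
cycle 8: R4←I1
cycle 9: I2 operands ready
cycle 10: R5←I3
cycle 12: I2 complete
cycle 13: R3←I2
cycle 14: I4 dispatched to FPADD
cycle 15: I4 operands ready | I5 dispatched to FPMUL
cycle 16: I5 operands ready
cycle 18: I4 complete
cycle 19: R3←I4
cycle 21: I5 complete
cycle 22: R2←I5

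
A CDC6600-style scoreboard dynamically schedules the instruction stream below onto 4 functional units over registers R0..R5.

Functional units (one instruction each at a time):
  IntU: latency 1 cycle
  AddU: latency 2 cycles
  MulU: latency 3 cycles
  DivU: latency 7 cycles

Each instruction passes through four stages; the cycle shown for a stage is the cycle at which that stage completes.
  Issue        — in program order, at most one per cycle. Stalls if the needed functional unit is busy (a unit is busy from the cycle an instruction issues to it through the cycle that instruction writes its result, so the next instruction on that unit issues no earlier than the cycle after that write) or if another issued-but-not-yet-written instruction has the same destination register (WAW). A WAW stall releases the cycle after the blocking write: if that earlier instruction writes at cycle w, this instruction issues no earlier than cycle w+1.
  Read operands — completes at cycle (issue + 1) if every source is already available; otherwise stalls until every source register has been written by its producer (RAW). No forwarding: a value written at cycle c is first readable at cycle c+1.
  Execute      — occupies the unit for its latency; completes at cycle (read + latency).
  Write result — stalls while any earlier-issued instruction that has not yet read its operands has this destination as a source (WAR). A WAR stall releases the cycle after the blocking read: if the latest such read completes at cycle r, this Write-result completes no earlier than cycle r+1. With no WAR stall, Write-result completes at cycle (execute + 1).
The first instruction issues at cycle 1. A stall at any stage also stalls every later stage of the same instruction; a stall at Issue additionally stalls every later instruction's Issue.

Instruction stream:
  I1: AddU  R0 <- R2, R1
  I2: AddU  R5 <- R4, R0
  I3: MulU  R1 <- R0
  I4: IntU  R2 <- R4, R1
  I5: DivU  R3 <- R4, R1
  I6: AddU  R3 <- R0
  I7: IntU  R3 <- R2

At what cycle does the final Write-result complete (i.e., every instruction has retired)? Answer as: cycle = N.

  I1 | 1 | 2 | 4 | 5
  I2 | 6 | 7 | 9 | 10   struct: AddU busy until I1 writes@5
  I3 | 7 | 8 | 11 | 12
  I4 | 8 | 13 | 14 | 15   RAW R1: wait I3 write@12
  I5 | 9 | 13 | 20 | 21   RAW R1: wait I3 write@12
  I6 | 22 | 23 | 25 | 26   WAW R3: wait I5 write@21
  I7 | 27 | 28 | 29 | 30   WAW R3: wait I6 write@26

cycle = 30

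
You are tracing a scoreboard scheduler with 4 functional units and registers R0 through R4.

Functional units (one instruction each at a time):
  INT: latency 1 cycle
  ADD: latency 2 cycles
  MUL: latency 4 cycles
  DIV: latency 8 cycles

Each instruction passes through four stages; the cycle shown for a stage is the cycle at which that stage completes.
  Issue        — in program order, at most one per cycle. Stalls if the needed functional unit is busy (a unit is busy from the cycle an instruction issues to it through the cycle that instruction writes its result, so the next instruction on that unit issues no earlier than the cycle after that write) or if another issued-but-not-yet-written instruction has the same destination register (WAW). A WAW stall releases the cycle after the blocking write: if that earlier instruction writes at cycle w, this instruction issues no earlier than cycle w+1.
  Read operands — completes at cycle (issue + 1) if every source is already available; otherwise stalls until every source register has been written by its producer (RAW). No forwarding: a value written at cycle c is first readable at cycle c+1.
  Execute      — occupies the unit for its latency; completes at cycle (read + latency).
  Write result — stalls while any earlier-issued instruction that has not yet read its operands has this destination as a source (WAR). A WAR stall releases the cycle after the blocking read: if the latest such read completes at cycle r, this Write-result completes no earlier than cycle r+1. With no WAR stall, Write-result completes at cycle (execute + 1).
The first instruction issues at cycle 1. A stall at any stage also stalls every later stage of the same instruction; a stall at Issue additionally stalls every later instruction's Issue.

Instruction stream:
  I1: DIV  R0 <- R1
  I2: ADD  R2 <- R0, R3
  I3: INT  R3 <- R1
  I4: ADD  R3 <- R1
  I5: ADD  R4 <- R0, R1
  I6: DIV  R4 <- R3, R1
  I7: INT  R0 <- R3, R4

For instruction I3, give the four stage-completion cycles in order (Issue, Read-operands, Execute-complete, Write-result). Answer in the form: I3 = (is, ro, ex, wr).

I3 = (3, 4, 5, 13)

c1: issue I1 (DIV)
c2: I1 read-ops · issue I2 (ADD)
c3: issue I3 (INT)
c4: I3 read-ops
c5: I3 finished on INT
c10: I1 finished on DIV
c11: I1→R0
c12: I2 read-ops
c13: I3→R3
c14: I2 finished on ADD
c15: I2→R2
c16: issue I4 (ADD)
c17: I4 read-ops
c19: I4 finished on ADD
c20: I4→R3
c21: issue I5 (ADD)
c22: I5 read-ops
c24: I5 finished on ADD
c25: I5→R4
c26: issue I6 (DIV)
c27: I6 read-ops · issue I7 (INT)
c35: I6 finished on DIV
c36: I6→R4
c37: I7 read-ops
c38: I7 finished on INT
c39: I7→R0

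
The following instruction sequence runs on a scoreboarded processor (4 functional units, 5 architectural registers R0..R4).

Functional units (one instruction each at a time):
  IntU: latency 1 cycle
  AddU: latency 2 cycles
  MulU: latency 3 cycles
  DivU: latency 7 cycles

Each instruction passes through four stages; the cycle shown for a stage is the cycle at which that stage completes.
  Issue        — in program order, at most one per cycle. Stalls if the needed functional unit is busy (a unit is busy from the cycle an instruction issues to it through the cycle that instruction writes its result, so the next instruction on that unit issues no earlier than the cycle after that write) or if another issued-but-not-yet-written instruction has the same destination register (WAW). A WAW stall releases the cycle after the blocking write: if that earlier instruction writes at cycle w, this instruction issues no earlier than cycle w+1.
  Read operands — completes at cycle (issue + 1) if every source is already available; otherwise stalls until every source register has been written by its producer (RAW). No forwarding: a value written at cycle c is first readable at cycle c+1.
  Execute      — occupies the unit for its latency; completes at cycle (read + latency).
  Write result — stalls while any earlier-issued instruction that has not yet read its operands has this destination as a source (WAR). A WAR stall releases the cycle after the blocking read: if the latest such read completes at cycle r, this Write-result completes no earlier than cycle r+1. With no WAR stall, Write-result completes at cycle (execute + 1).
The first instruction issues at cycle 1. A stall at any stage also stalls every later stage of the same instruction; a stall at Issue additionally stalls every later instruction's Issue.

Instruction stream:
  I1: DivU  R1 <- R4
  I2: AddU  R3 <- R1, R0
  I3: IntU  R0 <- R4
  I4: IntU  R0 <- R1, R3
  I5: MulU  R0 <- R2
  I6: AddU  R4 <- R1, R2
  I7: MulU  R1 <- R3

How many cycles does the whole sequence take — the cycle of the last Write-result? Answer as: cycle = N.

cycle 1: I1 issues→DivU
cycle 2: I1 reads · I2 issues→AddU
cycle 3: I3 issues→IntU
cycle 4: I3 reads
cycle 5: I3 exec-done
cycle 9: I1 exec-done
cycle 10: I1 writes R1
cycle 11: I2 reads
cycle 12: I3 writes R0
cycle 13: I2 exec-done · I4 issues→IntU
cycle 14: I2 writes R3
cycle 15: I4 reads
cycle 16: I4 exec-done
cycle 17: I4 writes R0
cycle 18: I5 issues→MulU
cycle 19: I5 reads · I6 issues→AddU
cycle 20: I6 reads
cycle 22: I5 exec-done · I6 exec-done
cycle 23: I5 writes R0 · I6 writes R4
cycle 24: I7 issues→MulU
cycle 25: I7 reads
cycle 28: I7 exec-done
cycle 29: I7 writes R1

cycle = 29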